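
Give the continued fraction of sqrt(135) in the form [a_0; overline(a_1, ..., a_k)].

[11; overline(1, 1, 1, 1, 1, 1, 1, 22)]

Write x_i = (sqrt(135) + m_i)/d_i with (m_0, d_0) = (0, 1). a_0 = floor(sqrt(135)) = 11, since 11^2 = 121 <= 135 < 144 = 12^2.
Iterate m_{i+1} = d_i*a_i - m_i, d_{i+1} = (135 - m_{i+1}^2)/d_i, a_{i+1} = floor((a_0 + m_{i+1})/d_{i+1}):
  m_1 = 1*11 - 0 = 11, d_1 = (135 - 11^2)/1 = 14/1 = 14, a_1 = floor((11 + 11)/14) = 1.
  m_2 = 14*1 - 11 = 3, d_2 = (135 - 3^2)/14 = 126/14 = 9, a_2 = floor((11 + 3)/9) = 1.
  m_3 = 9*1 - 3 = 6, d_3 = (135 - 6^2)/9 = 99/9 = 11, a_3 = floor((11 + 6)/11) = 1.
  m_4 = 11*1 - 6 = 5, d_4 = (135 - 5^2)/11 = 110/11 = 10, a_4 = floor((11 + 5)/10) = 1.
  m_5 = 10*1 - 5 = 5, d_5 = (135 - 5^2)/10 = 110/10 = 11, a_5 = floor((11 + 5)/11) = 1.
  m_6 = 11*1 - 5 = 6, d_6 = (135 - 6^2)/11 = 99/11 = 9, a_6 = floor((11 + 6)/9) = 1.
  m_7 = 9*1 - 6 = 3, d_7 = (135 - 3^2)/9 = 126/9 = 14, a_7 = floor((11 + 3)/14) = 1.
  m_8 = 14*1 - 3 = 11, d_8 = (135 - 11^2)/14 = 14/14 = 1, a_8 = floor((11 + 11)/1) = 22.
  m_9 = 1*22 - 11 = 11, d_9 = (135 - 11^2)/1 = 14/1 = 14: (m_9, d_9) = (m_1, d_1) = (11, 14), so from here the quotients repeat a_1, ..., a_8; the period length is 8.
Hence the expansion of sqrt(135) is a_0 = 11 followed by the repeating block 1, 1, 1, 1, 1, 1, 1, 22 (period 8).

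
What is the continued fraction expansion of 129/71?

[1; 1, 4, 2, 6]

Run the Euclidean algorithm on 129 and 71; the successive quotients are the partial quotients a_0, a_1, ... (each step inverts the fractional part left over by the previous one):
  129 = 1*71 + 58, so a_0 = 1.
  71 = 1*58 + 13, so a_1 = 1.
  58 = 4*13 + 6, so a_2 = 4.
  13 = 2*6 + 1, so a_3 = 2.
  6 = 6*1 + 0, so a_4 = 6.
The remainder reaches 0 after 5 divisions, so the expansion has 5 partial quotients, read off in order.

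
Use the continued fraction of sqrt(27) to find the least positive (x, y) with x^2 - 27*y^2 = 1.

(x, y) = (26, 5)

First expand sqrt(27) as a continued fraction. With x_i = (sqrt(27) + m_i)/d_i and (m_0, d_0) = (0, 1): a_0 = floor(sqrt(27)) = 5, since 5^2 = 25 <= 27 < 36 = 6^2.
Iterate m_{i+1} = d_i*a_i - m_i, d_{i+1} = (27 - m_{i+1}^2)/d_i, a_{i+1} = floor((a_0 + m_{i+1})/d_{i+1}):
  m_1 = 1*5 - 0 = 5, d_1 = (27 - 5^2)/1 = 2/1 = 2, a_1 = floor((5 + 5)/2) = 5.
  m_2 = 2*5 - 5 = 5, d_2 = (27 - 5^2)/2 = 2/2 = 1, a_2 = floor((5 + 5)/1) = 10.
  m_3 = 1*10 - 5 = 5, d_3 = (27 - 5^2)/1 = 2/1 = 2: (m_3, d_3) = (m_1, d_1) = (5, 2), so from here the quotients repeat a_1, a_2; the period length is 2.
So sqrt(27) = [5; (5, 10)] with period length k = 2.
k is even, so the fundamental solution of x^2 - 27y^2 = 1 is (p_{k-1}, q_{k-1}) = (p_1, q_1); compute convergents through index 1.
Convergents (p_i = a_i*p_{i-1} + p_{i-2}, q_i = a_i*q_{i-1} + q_{i-2} with p_{-2}=0, p_{-1}=1, q_{-2}=1, q_{-1}=0):
  i=0: a_0=5, p_0 = 5*1 + 0 = 5, q_0 = 5*0 + 1 = 1.
  i=1: a_1=5, p_1 = 5*5 + 1 = 26, q_1 = 5*1 + 0 = 5.
Check: 26^2 - 27*5^2 = 676 - 675 = 1, so (x, y) = (26, 5) solves the equation, and by the theorem it is the least positive solution.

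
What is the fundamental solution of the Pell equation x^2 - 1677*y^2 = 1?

First expand sqrt(1677) as a continued fraction. With x_i = (sqrt(1677) + m_i)/d_i and (m_0, d_0) = (0, 1): a_0 = floor(sqrt(1677)) = 40, since 40^2 = 1600 <= 1677 < 1681 = 41^2.
Iterate m_{i+1} = d_i*a_i - m_i, d_{i+1} = (1677 - m_{i+1}^2)/d_i, a_{i+1} = floor((a_0 + m_{i+1})/d_{i+1}):
  m_1 = 1*40 - 0 = 40, d_1 = (1677 - 40^2)/1 = 77/1 = 77, a_1 = floor((40 + 40)/77) = 1.
  m_2 = 77*1 - 40 = 37, d_2 = (1677 - 37^2)/77 = 308/77 = 4, a_2 = floor((40 + 37)/4) = 19.
  m_3 = 4*19 - 37 = 39, d_3 = (1677 - 39^2)/4 = 156/4 = 39, a_3 = floor((40 + 39)/39) = 2.
  m_4 = 39*2 - 39 = 39, d_4 = (1677 - 39^2)/39 = 156/39 = 4, a_4 = floor((40 + 39)/4) = 19.
  m_5 = 4*19 - 39 = 37, d_5 = (1677 - 37^2)/4 = 308/4 = 77, a_5 = floor((40 + 37)/77) = 1.
  m_6 = 77*1 - 37 = 40, d_6 = (1677 - 40^2)/77 = 77/77 = 1, a_6 = floor((40 + 40)/1) = 80.
  m_7 = 1*80 - 40 = 40, d_7 = (1677 - 40^2)/1 = 77/1 = 77: (m_7, d_7) = (m_1, d_1) = (40, 77), so from here the quotients repeat a_1, ..., a_6; the period length is 6.
So sqrt(1677) = [40; (1, 19, 2, 19, 1, 80)] with period length k = 6.
k is even, so the fundamental solution of x^2 - 1677y^2 = 1 is (p_{k-1}, q_{k-1}) = (p_5, q_5); compute convergents through index 5.
Convergents (p_i = a_i*p_{i-1} + p_{i-2}, q_i = a_i*q_{i-1} + q_{i-2} with p_{-2}=0, p_{-1}=1, q_{-2}=1, q_{-1}=0):
  i=0: a_0=40, p_0 = 40*1 + 0 = 40, q_0 = 40*0 + 1 = 1.
  i=1: a_1=1, p_1 = 1*40 + 1 = 41, q_1 = 1*1 + 0 = 1.
  i=2: a_2=19, p_2 = 19*41 + 40 = 819, q_2 = 19*1 + 1 = 20.
  i=3: a_3=2, p_3 = 2*819 + 41 = 1679, q_3 = 2*20 + 1 = 41.
  i=4: a_4=19, p_4 = 19*1679 + 819 = 32720, q_4 = 19*41 + 20 = 799.
  i=5: a_5=1, p_5 = 1*32720 + 1679 = 34399, q_5 = 1*799 + 41 = 840.
Check: 34399^2 - 1677*840^2 = 1183291201 - 1183291200 = 1, so (x, y) = (34399, 840) solves the equation, and by the theorem it is the least positive solution.

(x, y) = (34399, 840)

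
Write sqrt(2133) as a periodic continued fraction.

Write x_i = (sqrt(2133) + m_i)/d_i with (m_0, d_0) = (0, 1). a_0 = floor(sqrt(2133)) = 46, since 46^2 = 2116 <= 2133 < 2209 = 47^2.
Iterate m_{i+1} = d_i*a_i - m_i, d_{i+1} = (2133 - m_{i+1}^2)/d_i, a_{i+1} = floor((a_0 + m_{i+1})/d_{i+1}):
  m_1 = 1*46 - 0 = 46, d_1 = (2133 - 46^2)/1 = 17/1 = 17, a_1 = floor((46 + 46)/17) = 5.
  m_2 = 17*5 - 46 = 39, d_2 = (2133 - 39^2)/17 = 612/17 = 36, a_2 = floor((46 + 39)/36) = 2.
  m_3 = 36*2 - 39 = 33, d_3 = (2133 - 33^2)/36 = 1044/36 = 29, a_3 = floor((46 + 33)/29) = 2.
  m_4 = 29*2 - 33 = 25, d_4 = (2133 - 25^2)/29 = 1508/29 = 52, a_4 = floor((46 + 25)/52) = 1.
  m_5 = 52*1 - 25 = 27, d_5 = (2133 - 27^2)/52 = 1404/52 = 27, a_5 = floor((46 + 27)/27) = 2.
  m_6 = 27*2 - 27 = 27, d_6 = (2133 - 27^2)/27 = 1404/27 = 52, a_6 = floor((46 + 27)/52) = 1.
  m_7 = 52*1 - 27 = 25, d_7 = (2133 - 25^2)/52 = 1508/52 = 29, a_7 = floor((46 + 25)/29) = 2.
  m_8 = 29*2 - 25 = 33, d_8 = (2133 - 33^2)/29 = 1044/29 = 36, a_8 = floor((46 + 33)/36) = 2.
  m_9 = 36*2 - 33 = 39, d_9 = (2133 - 39^2)/36 = 612/36 = 17, a_9 = floor((46 + 39)/17) = 5.
  m_10 = 17*5 - 39 = 46, d_10 = (2133 - 46^2)/17 = 17/17 = 1, a_10 = floor((46 + 46)/1) = 92.
  m_11 = 1*92 - 46 = 46, d_11 = (2133 - 46^2)/1 = 17/1 = 17: (m_11, d_11) = (m_1, d_1) = (46, 17), so from here the quotients repeat a_1, ..., a_10; the period length is 10.
Hence the expansion of sqrt(2133) is a_0 = 46 followed by the repeating block 5, 2, 2, 1, 2, 1, 2, 2, 5, 92 (period 10).

[46; (5, 2, 2, 1, 2, 1, 2, 2, 5, 92)]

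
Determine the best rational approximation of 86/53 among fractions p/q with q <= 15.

Expand x = 86/53 as a continued fraction with the Euclidean algorithm:
  86 = 1*53 + 33, so a_0 = 1.
  53 = 1*33 + 20, so a_1 = 1.
  33 = 1*20 + 13, so a_2 = 1.
  20 = 1*13 + 7, so a_3 = 1.
  13 = 1*7 + 6, so a_4 = 1.
  7 = 1*6 + 1, so a_5 = 1.
  6 = 6*1 + 0, so a_6 = 6.
so x = [1; 1, 1, 1, 1, 1, 6].
Convergents (p_i = a_i*p_{i-1} + p_{i-2}, q_i = a_i*q_{i-1} + q_{i-2} with p_{-2}=0, p_{-1}=1, q_{-2}=1, q_{-1}=0), until the denominator exceeds 15:
  i=0: a_0=1, p_0 = 1*1 + 0 = 1, q_0 = 1*0 + 1 = 1.
  i=1: a_1=1, p_1 = 1*1 + 1 = 2, q_1 = 1*1 + 0 = 1.
  i=2: a_2=1, p_2 = 1*2 + 1 = 3, q_2 = 1*1 + 1 = 2.
  i=3: a_3=1, p_3 = 1*3 + 2 = 5, q_3 = 1*2 + 1 = 3.
  i=4: a_4=1, p_4 = 1*5 + 3 = 8, q_4 = 1*3 + 2 = 5.
  i=5: a_5=1, p_5 = 1*8 + 5 = 13, q_5 = 1*5 + 3 = 8.
  i=6: a_6=6, p_6 = 6*13 + 8 = 86, q_6 = 6*8 + 5 = 53.
q_6 = 53 > 15, so the last convergent with denominator <= 15 is p_5/q_5 = 13/8.
The closest fraction with denominator <= 15 is either p_5/q_5 or the intermediate fraction (k*p_5 + p_4)/(k*q_5 + q_4) with the largest k >= 1 whose denominator stays <= 15; these approach x as k grows, and every other convergent or intermediate fraction in range is farther away.
Largest k: floor((15 - q_4)/q_5) = floor((15 - 5)/8) = 1.
That gives (1*13 + 8)/(1*8 + 5) = 21/13.
Compare the errors: |x - 13/8| = |86*8 - 13*53|/(53*8) = 1/424, and |x - 21/13| = |86*13 - 21*53|/(53*13) = 5/689.
Cross-multiplying, 1*689 = 689 < 2120 = 5*424, so 1/424 is smaller: the convergent 13/8 is closer to x than 21/13.

13/8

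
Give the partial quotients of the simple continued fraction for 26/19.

[1; 2, 1, 2, 2]

Run the Euclidean algorithm on 26 and 19; the successive quotients are the partial quotients a_0, a_1, ... (each step inverts the fractional part left over by the previous one):
  26 = 1*19 + 7, so a_0 = 1.
  19 = 2*7 + 5, so a_1 = 2.
  7 = 1*5 + 2, so a_2 = 1.
  5 = 2*2 + 1, so a_3 = 2.
  2 = 2*1 + 0, so a_4 = 2.
The remainder reaches 0 after 5 divisions, so the expansion has 5 partial quotients, read off in order.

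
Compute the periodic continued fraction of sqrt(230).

Write x_i = (sqrt(230) + m_i)/d_i with (m_0, d_0) = (0, 1). a_0 = floor(sqrt(230)) = 15, since 15^2 = 225 <= 230 < 256 = 16^2.
Iterate m_{i+1} = d_i*a_i - m_i, d_{i+1} = (230 - m_{i+1}^2)/d_i, a_{i+1} = floor((a_0 + m_{i+1})/d_{i+1}):
  m_1 = 1*15 - 0 = 15, d_1 = (230 - 15^2)/1 = 5/1 = 5, a_1 = floor((15 + 15)/5) = 6.
  m_2 = 5*6 - 15 = 15, d_2 = (230 - 15^2)/5 = 5/5 = 1, a_2 = floor((15 + 15)/1) = 30.
  m_3 = 1*30 - 15 = 15, d_3 = (230 - 15^2)/1 = 5/1 = 5: (m_3, d_3) = (m_1, d_1) = (15, 5), so from here the quotients repeat a_1, a_2; the period length is 2.
Hence the expansion of sqrt(230) is a_0 = 15 followed by the repeating block 6, 30 (period 2).

[15; (6, 30)]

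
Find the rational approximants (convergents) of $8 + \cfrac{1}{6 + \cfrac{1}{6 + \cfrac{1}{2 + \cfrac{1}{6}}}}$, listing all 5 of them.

Using the convergent recurrence p_i = a_i*p_{i-1} + p_{i-2}, q_i = a_i*q_{i-1} + q_{i-2} with p_{-2}=0, p_{-1}=1, q_{-2}=1, q_{-1}=0:
  i=0: a_0=8, p_0 = 8*1 + 0 = 8, q_0 = 8*0 + 1 = 1.
  i=1: a_1=6, p_1 = 6*8 + 1 = 49, q_1 = 6*1 + 0 = 6.
  i=2: a_2=6, p_2 = 6*49 + 8 = 302, q_2 = 6*6 + 1 = 37.
  i=3: a_3=2, p_3 = 2*302 + 49 = 653, q_3 = 2*37 + 6 = 80.
  i=4: a_4=6, p_4 = 6*653 + 302 = 4220, q_4 = 6*80 + 37 = 517.

8/1, 49/6, 302/37, 653/80, 4220/517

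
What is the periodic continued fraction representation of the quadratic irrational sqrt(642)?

Write x_i = (sqrt(642) + m_i)/d_i with (m_0, d_0) = (0, 1). a_0 = floor(sqrt(642)) = 25, since 25^2 = 625 <= 642 < 676 = 26^2.
Iterate m_{i+1} = d_i*a_i - m_i, d_{i+1} = (642 - m_{i+1}^2)/d_i, a_{i+1} = floor((a_0 + m_{i+1})/d_{i+1}):
  m_1 = 1*25 - 0 = 25, d_1 = (642 - 25^2)/1 = 17/1 = 17, a_1 = floor((25 + 25)/17) = 2.
  m_2 = 17*2 - 25 = 9, d_2 = (642 - 9^2)/17 = 561/17 = 33, a_2 = floor((25 + 9)/33) = 1.
  m_3 = 33*1 - 9 = 24, d_3 = (642 - 24^2)/33 = 66/33 = 2, a_3 = floor((25 + 24)/2) = 24.
  m_4 = 2*24 - 24 = 24, d_4 = (642 - 24^2)/2 = 66/2 = 33, a_4 = floor((25 + 24)/33) = 1.
  m_5 = 33*1 - 24 = 9, d_5 = (642 - 9^2)/33 = 561/33 = 17, a_5 = floor((25 + 9)/17) = 2.
  m_6 = 17*2 - 9 = 25, d_6 = (642 - 25^2)/17 = 17/17 = 1, a_6 = floor((25 + 25)/1) = 50.
  m_7 = 1*50 - 25 = 25, d_7 = (642 - 25^2)/1 = 17/1 = 17: (m_7, d_7) = (m_1, d_1) = (25, 17), so from here the quotients repeat a_1, ..., a_6; the period length is 6.
Hence the expansion of sqrt(642) is a_0 = 25 followed by the repeating block 2, 1, 24, 1, 2, 50 (period 6).

[25; (2, 1, 24, 1, 2, 50)]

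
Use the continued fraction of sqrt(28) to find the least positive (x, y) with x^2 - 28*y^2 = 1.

First expand sqrt(28) as a continued fraction. With x_i = (sqrt(28) + m_i)/d_i and (m_0, d_0) = (0, 1): a_0 = floor(sqrt(28)) = 5, since 5^2 = 25 <= 28 < 36 = 6^2.
Iterate m_{i+1} = d_i*a_i - m_i, d_{i+1} = (28 - m_{i+1}^2)/d_i, a_{i+1} = floor((a_0 + m_{i+1})/d_{i+1}):
  m_1 = 1*5 - 0 = 5, d_1 = (28 - 5^2)/1 = 3/1 = 3, a_1 = floor((5 + 5)/3) = 3.
  m_2 = 3*3 - 5 = 4, d_2 = (28 - 4^2)/3 = 12/3 = 4, a_2 = floor((5 + 4)/4) = 2.
  m_3 = 4*2 - 4 = 4, d_3 = (28 - 4^2)/4 = 12/4 = 3, a_3 = floor((5 + 4)/3) = 3.
  m_4 = 3*3 - 4 = 5, d_4 = (28 - 5^2)/3 = 3/3 = 1, a_4 = floor((5 + 5)/1) = 10.
  m_5 = 1*10 - 5 = 5, d_5 = (28 - 5^2)/1 = 3/1 = 3: (m_5, d_5) = (m_1, d_1) = (5, 3), so from here the quotients repeat a_1, ..., a_4; the period length is 4.
So sqrt(28) = [5; (3, 2, 3, 10)] with period length k = 4.
k is even, so the fundamental solution of x^2 - 28y^2 = 1 is (p_{k-1}, q_{k-1}) = (p_3, q_3); compute convergents through index 3.
Convergents (p_i = a_i*p_{i-1} + p_{i-2}, q_i = a_i*q_{i-1} + q_{i-2} with p_{-2}=0, p_{-1}=1, q_{-2}=1, q_{-1}=0):
  i=0: a_0=5, p_0 = 5*1 + 0 = 5, q_0 = 5*0 + 1 = 1.
  i=1: a_1=3, p_1 = 3*5 + 1 = 16, q_1 = 3*1 + 0 = 3.
  i=2: a_2=2, p_2 = 2*16 + 5 = 37, q_2 = 2*3 + 1 = 7.
  i=3: a_3=3, p_3 = 3*37 + 16 = 127, q_3 = 3*7 + 3 = 24.
Check: 127^2 - 28*24^2 = 16129 - 16128 = 1, so (x, y) = (127, 24) solves the equation, and by the theorem it is the least positive solution.

(x, y) = (127, 24)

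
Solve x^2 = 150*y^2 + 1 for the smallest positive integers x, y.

First expand sqrt(150) as a continued fraction. With x_i = (sqrt(150) + m_i)/d_i and (m_0, d_0) = (0, 1): a_0 = floor(sqrt(150)) = 12, since 12^2 = 144 <= 150 < 169 = 13^2.
Iterate m_{i+1} = d_i*a_i - m_i, d_{i+1} = (150 - m_{i+1}^2)/d_i, a_{i+1} = floor((a_0 + m_{i+1})/d_{i+1}):
  m_1 = 1*12 - 0 = 12, d_1 = (150 - 12^2)/1 = 6/1 = 6, a_1 = floor((12 + 12)/6) = 4.
  m_2 = 6*4 - 12 = 12, d_2 = (150 - 12^2)/6 = 6/6 = 1, a_2 = floor((12 + 12)/1) = 24.
  m_3 = 1*24 - 12 = 12, d_3 = (150 - 12^2)/1 = 6/1 = 6: (m_3, d_3) = (m_1, d_1) = (12, 6), so from here the quotients repeat a_1, a_2; the period length is 2.
So sqrt(150) = [12; (4, 24)] with period length k = 2.
k is even, so the fundamental solution of x^2 - 150y^2 = 1 is (p_{k-1}, q_{k-1}) = (p_1, q_1); compute convergents through index 1.
Convergents (p_i = a_i*p_{i-1} + p_{i-2}, q_i = a_i*q_{i-1} + q_{i-2} with p_{-2}=0, p_{-1}=1, q_{-2}=1, q_{-1}=0):
  i=0: a_0=12, p_0 = 12*1 + 0 = 12, q_0 = 12*0 + 1 = 1.
  i=1: a_1=4, p_1 = 4*12 + 1 = 49, q_1 = 4*1 + 0 = 4.
Check: 49^2 - 150*4^2 = 2401 - 2400 = 1, so (x, y) = (49, 4) solves the equation, and by the theorem it is the least positive solution.

(x, y) = (49, 4)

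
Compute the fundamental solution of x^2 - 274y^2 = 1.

(x, y) = (3959299, 239190)

First expand sqrt(274) as a continued fraction. With x_i = (sqrt(274) + m_i)/d_i and (m_0, d_0) = (0, 1): a_0 = floor(sqrt(274)) = 16, since 16^2 = 256 <= 274 < 289 = 17^2.
Iterate m_{i+1} = d_i*a_i - m_i, d_{i+1} = (274 - m_{i+1}^2)/d_i, a_{i+1} = floor((a_0 + m_{i+1})/d_{i+1}):
  m_1 = 1*16 - 0 = 16, d_1 = (274 - 16^2)/1 = 18/1 = 18, a_1 = floor((16 + 16)/18) = 1.
  m_2 = 18*1 - 16 = 2, d_2 = (274 - 2^2)/18 = 270/18 = 15, a_2 = floor((16 + 2)/15) = 1.
  m_3 = 15*1 - 2 = 13, d_3 = (274 - 13^2)/15 = 105/15 = 7, a_3 = floor((16 + 13)/7) = 4.
  m_4 = 7*4 - 13 = 15, d_4 = (274 - 15^2)/7 = 49/7 = 7, a_4 = floor((16 + 15)/7) = 4.
  m_5 = 7*4 - 15 = 13, d_5 = (274 - 13^2)/7 = 105/7 = 15, a_5 = floor((16 + 13)/15) = 1.
  m_6 = 15*1 - 13 = 2, d_6 = (274 - 2^2)/15 = 270/15 = 18, a_6 = floor((16 + 2)/18) = 1.
  m_7 = 18*1 - 2 = 16, d_7 = (274 - 16^2)/18 = 18/18 = 1, a_7 = floor((16 + 16)/1) = 32.
  m_8 = 1*32 - 16 = 16, d_8 = (274 - 16^2)/1 = 18/1 = 18: (m_8, d_8) = (m_1, d_1) = (16, 18), so from here the quotients repeat a_1, ..., a_7; the period length is 7.
So sqrt(274) = [16; (1, 1, 4, 4, 1, 1, 32)] with period length k = 7.
k is odd, so (p_{k-1}, q_{k-1}) only solves x^2 - 274y^2 = -1 and the fundamental solution of x^2 - 274y^2 = 1 is (p_{2k-1}, q_{2k-1}) = (p_13, q_13); compute convergents through index 13, running through the period twice.
Convergents (p_i = a_i*p_{i-1} + p_{i-2}, q_i = a_i*q_{i-1} + q_{i-2} with p_{-2}=0, p_{-1}=1, q_{-2}=1, q_{-1}=0):
  i=0: a_0=16, p_0 = 16*1 + 0 = 16, q_0 = 16*0 + 1 = 1.
  i=1: a_1=1, p_1 = 1*16 + 1 = 17, q_1 = 1*1 + 0 = 1.
  i=2: a_2=1, p_2 = 1*17 + 16 = 33, q_2 = 1*1 + 1 = 2.
  i=3: a_3=4, p_3 = 4*33 + 17 = 149, q_3 = 4*2 + 1 = 9.
  i=4: a_4=4, p_4 = 4*149 + 33 = 629, q_4 = 4*9 + 2 = 38.
  i=5: a_5=1, p_5 = 1*629 + 149 = 778, q_5 = 1*38 + 9 = 47.
  i=6: a_6=1, p_6 = 1*778 + 629 = 1407, q_6 = 1*47 + 38 = 85.
  i=7: a_7=32, p_7 = 32*1407 + 778 = 45802, q_7 = 32*85 + 47 = 2767.
  i=8: a_8=1, p_8 = 1*45802 + 1407 = 47209, q_8 = 1*2767 + 85 = 2852.
  i=9: a_9=1, p_9 = 1*47209 + 45802 = 93011, q_9 = 1*2852 + 2767 = 5619.
  i=10: a_10=4, p_10 = 4*93011 + 47209 = 419253, q_10 = 4*5619 + 2852 = 25328.
  i=11: a_11=4, p_11 = 4*419253 + 93011 = 1770023, q_11 = 4*25328 + 5619 = 106931.
  i=12: a_12=1, p_12 = 1*1770023 + 419253 = 2189276, q_12 = 1*106931 + 25328 = 132259.
  i=13: a_13=1, p_13 = 1*2189276 + 1770023 = 3959299, q_13 = 1*132259 + 106931 = 239190.
Indeed p_6^2 - 274*q_6^2 = 1979649 - 1979650 = -1, not +1.
Check: 3959299^2 - 274*239190^2 = 15676048571401 - 15676048571400 = 1, so (x, y) = (3959299, 239190) solves the equation, and by the theorem it is the least positive solution.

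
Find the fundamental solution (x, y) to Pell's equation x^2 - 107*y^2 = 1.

First expand sqrt(107) as a continued fraction. With x_i = (sqrt(107) + m_i)/d_i and (m_0, d_0) = (0, 1): a_0 = floor(sqrt(107)) = 10, since 10^2 = 100 <= 107 < 121 = 11^2.
Iterate m_{i+1} = d_i*a_i - m_i, d_{i+1} = (107 - m_{i+1}^2)/d_i, a_{i+1} = floor((a_0 + m_{i+1})/d_{i+1}):
  m_1 = 1*10 - 0 = 10, d_1 = (107 - 10^2)/1 = 7/1 = 7, a_1 = floor((10 + 10)/7) = 2.
  m_2 = 7*2 - 10 = 4, d_2 = (107 - 4^2)/7 = 91/7 = 13, a_2 = floor((10 + 4)/13) = 1.
  m_3 = 13*1 - 4 = 9, d_3 = (107 - 9^2)/13 = 26/13 = 2, a_3 = floor((10 + 9)/2) = 9.
  m_4 = 2*9 - 9 = 9, d_4 = (107 - 9^2)/2 = 26/2 = 13, a_4 = floor((10 + 9)/13) = 1.
  m_5 = 13*1 - 9 = 4, d_5 = (107 - 4^2)/13 = 91/13 = 7, a_5 = floor((10 + 4)/7) = 2.
  m_6 = 7*2 - 4 = 10, d_6 = (107 - 10^2)/7 = 7/7 = 1, a_6 = floor((10 + 10)/1) = 20.
  m_7 = 1*20 - 10 = 10, d_7 = (107 - 10^2)/1 = 7/1 = 7: (m_7, d_7) = (m_1, d_1) = (10, 7), so from here the quotients repeat a_1, ..., a_6; the period length is 6.
So sqrt(107) = [10; (2, 1, 9, 1, 2, 20)] with period length k = 6.
k is even, so the fundamental solution of x^2 - 107y^2 = 1 is (p_{k-1}, q_{k-1}) = (p_5, q_5); compute convergents through index 5.
Convergents (p_i = a_i*p_{i-1} + p_{i-2}, q_i = a_i*q_{i-1} + q_{i-2} with p_{-2}=0, p_{-1}=1, q_{-2}=1, q_{-1}=0):
  i=0: a_0=10, p_0 = 10*1 + 0 = 10, q_0 = 10*0 + 1 = 1.
  i=1: a_1=2, p_1 = 2*10 + 1 = 21, q_1 = 2*1 + 0 = 2.
  i=2: a_2=1, p_2 = 1*21 + 10 = 31, q_2 = 1*2 + 1 = 3.
  i=3: a_3=9, p_3 = 9*31 + 21 = 300, q_3 = 9*3 + 2 = 29.
  i=4: a_4=1, p_4 = 1*300 + 31 = 331, q_4 = 1*29 + 3 = 32.
  i=5: a_5=2, p_5 = 2*331 + 300 = 962, q_5 = 2*32 + 29 = 93.
Check: 962^2 - 107*93^2 = 925444 - 925443 = 1, so (x, y) = (962, 93) solves the equation, and by the theorem it is the least positive solution.

(x, y) = (962, 93)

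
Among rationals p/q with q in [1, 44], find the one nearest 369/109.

44/13

Expand x = 369/109 as a continued fraction with the Euclidean algorithm:
  369 = 3*109 + 42, so a_0 = 3.
  109 = 2*42 + 25, so a_1 = 2.
  42 = 1*25 + 17, so a_2 = 1.
  25 = 1*17 + 8, so a_3 = 1.
  17 = 2*8 + 1, so a_4 = 2.
  8 = 8*1 + 0, so a_5 = 8.
so x = [3; 2, 1, 1, 2, 8].
Convergents (p_i = a_i*p_{i-1} + p_{i-2}, q_i = a_i*q_{i-1} + q_{i-2} with p_{-2}=0, p_{-1}=1, q_{-2}=1, q_{-1}=0), until the denominator exceeds 44:
  i=0: a_0=3, p_0 = 3*1 + 0 = 3, q_0 = 3*0 + 1 = 1.
  i=1: a_1=2, p_1 = 2*3 + 1 = 7, q_1 = 2*1 + 0 = 2.
  i=2: a_2=1, p_2 = 1*7 + 3 = 10, q_2 = 1*2 + 1 = 3.
  i=3: a_3=1, p_3 = 1*10 + 7 = 17, q_3 = 1*3 + 2 = 5.
  i=4: a_4=2, p_4 = 2*17 + 10 = 44, q_4 = 2*5 + 3 = 13.
  i=5: a_5=8, p_5 = 8*44 + 17 = 369, q_5 = 8*13 + 5 = 109.
q_5 = 109 > 44, so the last convergent with denominator <= 44 is p_4/q_4 = 44/13.
The closest fraction with denominator <= 44 is either p_4/q_4 or the intermediate fraction (k*p_4 + p_3)/(k*q_4 + q_3) with the largest k >= 1 whose denominator stays <= 44; these approach x as k grows, and every other convergent or intermediate fraction in range is farther away.
Largest k: floor((44 - q_3)/q_4) = floor((44 - 5)/13) = 3.
That gives (3*44 + 17)/(3*13 + 5) = 149/44.
Compare the errors: |x - 44/13| = |369*13 - 44*109|/(109*13) = 1/1417, and |x - 149/44| = |369*44 - 149*109|/(109*44) = 5/4796.
Cross-multiplying, 1*4796 = 4796 < 7085 = 5*1417, so 1/1417 is smaller: the convergent 44/13 is closer to x than 149/44.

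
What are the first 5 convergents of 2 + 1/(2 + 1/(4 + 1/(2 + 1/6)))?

Using the convergent recurrence p_i = a_i*p_{i-1} + p_{i-2}, q_i = a_i*q_{i-1} + q_{i-2} with p_{-2}=0, p_{-1}=1, q_{-2}=1, q_{-1}=0:
  i=0: a_0=2, p_0 = 2*1 + 0 = 2, q_0 = 2*0 + 1 = 1.
  i=1: a_1=2, p_1 = 2*2 + 1 = 5, q_1 = 2*1 + 0 = 2.
  i=2: a_2=4, p_2 = 4*5 + 2 = 22, q_2 = 4*2 + 1 = 9.
  i=3: a_3=2, p_3 = 2*22 + 5 = 49, q_3 = 2*9 + 2 = 20.
  i=4: a_4=6, p_4 = 6*49 + 22 = 316, q_4 = 6*20 + 9 = 129.

2/1, 5/2, 22/9, 49/20, 316/129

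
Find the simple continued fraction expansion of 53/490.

[0; 9, 4, 13]

Run the Euclidean algorithm on 53 and 490; the successive quotients are the partial quotients a_0, a_1, ... (each step inverts the fractional part left over by the previous one):
  53 = 0*490 + 53, so a_0 = 0.
  490 = 9*53 + 13, so a_1 = 9.
  53 = 4*13 + 1, so a_2 = 4.
  13 = 13*1 + 0, so a_3 = 13.
The remainder reaches 0 after 4 divisions, so the expansion has 4 partial quotients, read off in order.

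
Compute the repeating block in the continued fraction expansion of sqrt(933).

Write x_i = (sqrt(933) + m_i)/d_i with (m_0, d_0) = (0, 1). a_0 = floor(sqrt(933)) = 30, since 30^2 = 900 <= 933 < 961 = 31^2.
Iterate m_{i+1} = d_i*a_i - m_i, d_{i+1} = (933 - m_{i+1}^2)/d_i, a_{i+1} = floor((a_0 + m_{i+1})/d_{i+1}):
  m_1 = 1*30 - 0 = 30, d_1 = (933 - 30^2)/1 = 33/1 = 33, a_1 = floor((30 + 30)/33) = 1.
  m_2 = 33*1 - 30 = 3, d_2 = (933 - 3^2)/33 = 924/33 = 28, a_2 = floor((30 + 3)/28) = 1.
  m_3 = 28*1 - 3 = 25, d_3 = (933 - 25^2)/28 = 308/28 = 11, a_3 = floor((30 + 25)/11) = 5.
  m_4 = 11*5 - 25 = 30, d_4 = (933 - 30^2)/11 = 33/11 = 3, a_4 = floor((30 + 30)/3) = 20.
  m_5 = 3*20 - 30 = 30, d_5 = (933 - 30^2)/3 = 33/3 = 11, a_5 = floor((30 + 30)/11) = 5.
  m_6 = 11*5 - 30 = 25, d_6 = (933 - 25^2)/11 = 308/11 = 28, a_6 = floor((30 + 25)/28) = 1.
  m_7 = 28*1 - 25 = 3, d_7 = (933 - 3^2)/28 = 924/28 = 33, a_7 = floor((30 + 3)/33) = 1.
  m_8 = 33*1 - 3 = 30, d_8 = (933 - 30^2)/33 = 33/33 = 1, a_8 = floor((30 + 30)/1) = 60.
  m_9 = 1*60 - 30 = 30, d_9 = (933 - 30^2)/1 = 33/1 = 33: (m_9, d_9) = (m_1, d_1) = (30, 33), so from here the quotients repeat a_1, ..., a_8; the period length is 8.
Hence the expansion of sqrt(933) is a_0 = 30 followed by the repeating block 1, 1, 5, 20, 5, 1, 1, 60 (period 8).

[30; (1, 1, 5, 20, 5, 1, 1, 60)]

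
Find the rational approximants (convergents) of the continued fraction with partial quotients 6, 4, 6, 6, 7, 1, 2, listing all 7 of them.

Using the convergent recurrence p_i = a_i*p_{i-1} + p_{i-2}, q_i = a_i*q_{i-1} + q_{i-2} with p_{-2}=0, p_{-1}=1, q_{-2}=1, q_{-1}=0:
  i=0: a_0=6, p_0 = 6*1 + 0 = 6, q_0 = 6*0 + 1 = 1.
  i=1: a_1=4, p_1 = 4*6 + 1 = 25, q_1 = 4*1 + 0 = 4.
  i=2: a_2=6, p_2 = 6*25 + 6 = 156, q_2 = 6*4 + 1 = 25.
  i=3: a_3=6, p_3 = 6*156 + 25 = 961, q_3 = 6*25 + 4 = 154.
  i=4: a_4=7, p_4 = 7*961 + 156 = 6883, q_4 = 7*154 + 25 = 1103.
  i=5: a_5=1, p_5 = 1*6883 + 961 = 7844, q_5 = 1*1103 + 154 = 1257.
  i=6: a_6=2, p_6 = 2*7844 + 6883 = 22571, q_6 = 2*1257 + 1103 = 3617.

6/1, 25/4, 156/25, 961/154, 6883/1103, 7844/1257, 22571/3617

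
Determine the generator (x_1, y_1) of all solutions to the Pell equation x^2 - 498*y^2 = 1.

First expand sqrt(498) as a continued fraction. With x_i = (sqrt(498) + m_i)/d_i and (m_0, d_0) = (0, 1): a_0 = floor(sqrt(498)) = 22, since 22^2 = 484 <= 498 < 529 = 23^2.
Iterate m_{i+1} = d_i*a_i - m_i, d_{i+1} = (498 - m_{i+1}^2)/d_i, a_{i+1} = floor((a_0 + m_{i+1})/d_{i+1}):
  m_1 = 1*22 - 0 = 22, d_1 = (498 - 22^2)/1 = 14/1 = 14, a_1 = floor((22 + 22)/14) = 3.
  m_2 = 14*3 - 22 = 20, d_2 = (498 - 20^2)/14 = 98/14 = 7, a_2 = floor((22 + 20)/7) = 6.
  m_3 = 7*6 - 20 = 22, d_3 = (498 - 22^2)/7 = 14/7 = 2, a_3 = floor((22 + 22)/2) = 22.
  m_4 = 2*22 - 22 = 22, d_4 = (498 - 22^2)/2 = 14/2 = 7, a_4 = floor((22 + 22)/7) = 6.
  m_5 = 7*6 - 22 = 20, d_5 = (498 - 20^2)/7 = 98/7 = 14, a_5 = floor((22 + 20)/14) = 3.
  m_6 = 14*3 - 20 = 22, d_6 = (498 - 22^2)/14 = 14/14 = 1, a_6 = floor((22 + 22)/1) = 44.
  m_7 = 1*44 - 22 = 22, d_7 = (498 - 22^2)/1 = 14/1 = 14: (m_7, d_7) = (m_1, d_1) = (22, 14), so from here the quotients repeat a_1, ..., a_6; the period length is 6.
So sqrt(498) = [22; (3, 6, 22, 6, 3, 44)] with period length k = 6.
k is even, so the fundamental solution of x^2 - 498y^2 = 1 is (p_{k-1}, q_{k-1}) = (p_5, q_5); compute convergents through index 5.
Convergents (p_i = a_i*p_{i-1} + p_{i-2}, q_i = a_i*q_{i-1} + q_{i-2} with p_{-2}=0, p_{-1}=1, q_{-2}=1, q_{-1}=0):
  i=0: a_0=22, p_0 = 22*1 + 0 = 22, q_0 = 22*0 + 1 = 1.
  i=1: a_1=3, p_1 = 3*22 + 1 = 67, q_1 = 3*1 + 0 = 3.
  i=2: a_2=6, p_2 = 6*67 + 22 = 424, q_2 = 6*3 + 1 = 19.
  i=3: a_3=22, p_3 = 22*424 + 67 = 9395, q_3 = 22*19 + 3 = 421.
  i=4: a_4=6, p_4 = 6*9395 + 424 = 56794, q_4 = 6*421 + 19 = 2545.
  i=5: a_5=3, p_5 = 3*56794 + 9395 = 179777, q_5 = 3*2545 + 421 = 8056.
Check: 179777^2 - 498*8056^2 = 32319769729 - 32319769728 = 1, so (x, y) = (179777, 8056) solves the equation, and by the theorem it is the least positive solution.

(x, y) = (179777, 8056)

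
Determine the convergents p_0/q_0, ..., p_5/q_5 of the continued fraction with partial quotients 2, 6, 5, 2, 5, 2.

Using the convergent recurrence p_i = a_i*p_{i-1} + p_{i-2}, q_i = a_i*q_{i-1} + q_{i-2} with p_{-2}=0, p_{-1}=1, q_{-2}=1, q_{-1}=0:
  i=0: a_0=2, p_0 = 2*1 + 0 = 2, q_0 = 2*0 + 1 = 1.
  i=1: a_1=6, p_1 = 6*2 + 1 = 13, q_1 = 6*1 + 0 = 6.
  i=2: a_2=5, p_2 = 5*13 + 2 = 67, q_2 = 5*6 + 1 = 31.
  i=3: a_3=2, p_3 = 2*67 + 13 = 147, q_3 = 2*31 + 6 = 68.
  i=4: a_4=5, p_4 = 5*147 + 67 = 802, q_4 = 5*68 + 31 = 371.
  i=5: a_5=2, p_5 = 2*802 + 147 = 1751, q_5 = 2*371 + 68 = 810.

2/1, 13/6, 67/31, 147/68, 802/371, 1751/810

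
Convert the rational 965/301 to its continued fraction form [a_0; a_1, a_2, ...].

[3; 4, 1, 5, 1, 8]

Run the Euclidean algorithm on 965 and 301; the successive quotients are the partial quotients a_0, a_1, ... (each step inverts the fractional part left over by the previous one):
  965 = 3*301 + 62, so a_0 = 3.
  301 = 4*62 + 53, so a_1 = 4.
  62 = 1*53 + 9, so a_2 = 1.
  53 = 5*9 + 8, so a_3 = 5.
  9 = 1*8 + 1, so a_4 = 1.
  8 = 8*1 + 0, so a_5 = 8.
The remainder reaches 0 after 6 divisions, so the expansion has 6 partial quotients, read off in order.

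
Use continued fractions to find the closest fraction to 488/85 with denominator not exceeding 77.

Expand x = 488/85 as a continued fraction with the Euclidean algorithm:
  488 = 5*85 + 63, so a_0 = 5.
  85 = 1*63 + 22, so a_1 = 1.
  63 = 2*22 + 19, so a_2 = 2.
  22 = 1*19 + 3, so a_3 = 1.
  19 = 6*3 + 1, so a_4 = 6.
  3 = 3*1 + 0, so a_5 = 3.
so x = [5; 1, 2, 1, 6, 3].
Convergents (p_i = a_i*p_{i-1} + p_{i-2}, q_i = a_i*q_{i-1} + q_{i-2} with p_{-2}=0, p_{-1}=1, q_{-2}=1, q_{-1}=0), until the denominator exceeds 77:
  i=0: a_0=5, p_0 = 5*1 + 0 = 5, q_0 = 5*0 + 1 = 1.
  i=1: a_1=1, p_1 = 1*5 + 1 = 6, q_1 = 1*1 + 0 = 1.
  i=2: a_2=2, p_2 = 2*6 + 5 = 17, q_2 = 2*1 + 1 = 3.
  i=3: a_3=1, p_3 = 1*17 + 6 = 23, q_3 = 1*3 + 1 = 4.
  i=4: a_4=6, p_4 = 6*23 + 17 = 155, q_4 = 6*4 + 3 = 27.
  i=5: a_5=3, p_5 = 3*155 + 23 = 488, q_5 = 3*27 + 4 = 85.
q_5 = 85 > 77, so the last convergent with denominator <= 77 is p_4/q_4 = 155/27.
The closest fraction with denominator <= 77 is either p_4/q_4 or the intermediate fraction (k*p_4 + p_3)/(k*q_4 + q_3) with the largest k >= 1 whose denominator stays <= 77; these approach x as k grows, and every other convergent or intermediate fraction in range is farther away.
Largest k: floor((77 - q_3)/q_4) = floor((77 - 4)/27) = 2.
That gives (2*155 + 23)/(2*27 + 4) = 333/58.
Compare the errors: |x - 155/27| = |488*27 - 155*85|/(85*27) = 1/2295, and |x - 333/58| = |488*58 - 333*85|/(85*58) = 1/4930.
Cross-multiplying, 1*2295 = 2295 < 4930 = 1*4930, so 1/4930 is smaller: the intermediate fraction 333/58 is closer to x than 155/27.

333/58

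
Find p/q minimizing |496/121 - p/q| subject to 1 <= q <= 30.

Expand x = 496/121 as a continued fraction with the Euclidean algorithm:
  496 = 4*121 + 12, so a_0 = 4.
  121 = 10*12 + 1, so a_1 = 10.
  12 = 12*1 + 0, so a_2 = 12.
so x = [4; 10, 12].
Convergents (p_i = a_i*p_{i-1} + p_{i-2}, q_i = a_i*q_{i-1} + q_{i-2} with p_{-2}=0, p_{-1}=1, q_{-2}=1, q_{-1}=0), until the denominator exceeds 30:
  i=0: a_0=4, p_0 = 4*1 + 0 = 4, q_0 = 4*0 + 1 = 1.
  i=1: a_1=10, p_1 = 10*4 + 1 = 41, q_1 = 10*1 + 0 = 10.
  i=2: a_2=12, p_2 = 12*41 + 4 = 496, q_2 = 12*10 + 1 = 121.
q_2 = 121 > 30, so the last convergent with denominator <= 30 is p_1/q_1 = 41/10.
The closest fraction with denominator <= 30 is either p_1/q_1 or the intermediate fraction (k*p_1 + p_0)/(k*q_1 + q_0) with the largest k >= 1 whose denominator stays <= 30; these approach x as k grows, and every other convergent or intermediate fraction in range is farther away.
Largest k: floor((30 - q_0)/q_1) = floor((30 - 1)/10) = 2.
That gives (2*41 + 4)/(2*10 + 1) = 86/21.
Compare the errors: |x - 41/10| = |496*10 - 41*121|/(121*10) = 1/1210, and |x - 86/21| = |496*21 - 86*121|/(121*21) = 10/2541.
Cross-multiplying, 1*2541 = 2541 < 12100 = 10*1210, so 1/1210 is smaller: the convergent 41/10 is closer to x than 86/21.

41/10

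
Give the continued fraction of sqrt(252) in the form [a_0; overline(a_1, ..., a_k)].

[15; overline(1, 6, 1, 30)]

Write x_i = (sqrt(252) + m_i)/d_i with (m_0, d_0) = (0, 1). a_0 = floor(sqrt(252)) = 15, since 15^2 = 225 <= 252 < 256 = 16^2.
Iterate m_{i+1} = d_i*a_i - m_i, d_{i+1} = (252 - m_{i+1}^2)/d_i, a_{i+1} = floor((a_0 + m_{i+1})/d_{i+1}):
  m_1 = 1*15 - 0 = 15, d_1 = (252 - 15^2)/1 = 27/1 = 27, a_1 = floor((15 + 15)/27) = 1.
  m_2 = 27*1 - 15 = 12, d_2 = (252 - 12^2)/27 = 108/27 = 4, a_2 = floor((15 + 12)/4) = 6.
  m_3 = 4*6 - 12 = 12, d_3 = (252 - 12^2)/4 = 108/4 = 27, a_3 = floor((15 + 12)/27) = 1.
  m_4 = 27*1 - 12 = 15, d_4 = (252 - 15^2)/27 = 27/27 = 1, a_4 = floor((15 + 15)/1) = 30.
  m_5 = 1*30 - 15 = 15, d_5 = (252 - 15^2)/1 = 27/1 = 27: (m_5, d_5) = (m_1, d_1) = (15, 27), so from here the quotients repeat a_1, ..., a_4; the period length is 4.
Hence the expansion of sqrt(252) is a_0 = 15 followed by the repeating block 1, 6, 1, 30 (period 4).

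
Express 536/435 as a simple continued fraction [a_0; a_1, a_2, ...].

Run the Euclidean algorithm on 536 and 435; the successive quotients are the partial quotients a_0, a_1, ... (each step inverts the fractional part left over by the previous one):
  536 = 1*435 + 101, so a_0 = 1.
  435 = 4*101 + 31, so a_1 = 4.
  101 = 3*31 + 8, so a_2 = 3.
  31 = 3*8 + 7, so a_3 = 3.
  8 = 1*7 + 1, so a_4 = 1.
  7 = 7*1 + 0, so a_5 = 7.
The remainder reaches 0 after 6 divisions, so the expansion has 6 partial quotients, read off in order.

[1; 4, 3, 3, 1, 7]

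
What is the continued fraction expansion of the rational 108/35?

[3; 11, 1, 2]

Run the Euclidean algorithm on 108 and 35; the successive quotients are the partial quotients a_0, a_1, ... (each step inverts the fractional part left over by the previous one):
  108 = 3*35 + 3, so a_0 = 3.
  35 = 11*3 + 2, so a_1 = 11.
  3 = 1*2 + 1, so a_2 = 1.
  2 = 2*1 + 0, so a_3 = 2.
The remainder reaches 0 after 4 divisions, so the expansion has 4 partial quotients, read off in order.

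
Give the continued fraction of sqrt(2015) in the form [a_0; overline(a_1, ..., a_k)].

[44; overline(1, 7, 1, 88)]

Write x_i = (sqrt(2015) + m_i)/d_i with (m_0, d_0) = (0, 1). a_0 = floor(sqrt(2015)) = 44, since 44^2 = 1936 <= 2015 < 2025 = 45^2.
Iterate m_{i+1} = d_i*a_i - m_i, d_{i+1} = (2015 - m_{i+1}^2)/d_i, a_{i+1} = floor((a_0 + m_{i+1})/d_{i+1}):
  m_1 = 1*44 - 0 = 44, d_1 = (2015 - 44^2)/1 = 79/1 = 79, a_1 = floor((44 + 44)/79) = 1.
  m_2 = 79*1 - 44 = 35, d_2 = (2015 - 35^2)/79 = 790/79 = 10, a_2 = floor((44 + 35)/10) = 7.
  m_3 = 10*7 - 35 = 35, d_3 = (2015 - 35^2)/10 = 790/10 = 79, a_3 = floor((44 + 35)/79) = 1.
  m_4 = 79*1 - 35 = 44, d_4 = (2015 - 44^2)/79 = 79/79 = 1, a_4 = floor((44 + 44)/1) = 88.
  m_5 = 1*88 - 44 = 44, d_5 = (2015 - 44^2)/1 = 79/1 = 79: (m_5, d_5) = (m_1, d_1) = (44, 79), so from here the quotients repeat a_1, ..., a_4; the period length is 4.
Hence the expansion of sqrt(2015) is a_0 = 44 followed by the repeating block 1, 7, 1, 88 (period 4).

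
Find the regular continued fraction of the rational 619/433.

Run the Euclidean algorithm on 619 and 433; the successive quotients are the partial quotients a_0, a_1, ... (each step inverts the fractional part left over by the previous one):
  619 = 1*433 + 186, so a_0 = 1.
  433 = 2*186 + 61, so a_1 = 2.
  186 = 3*61 + 3, so a_2 = 3.
  61 = 20*3 + 1, so a_3 = 20.
  3 = 3*1 + 0, so a_4 = 3.
The remainder reaches 0 after 5 divisions, so the expansion has 5 partial quotients, read off in order.

[1; 2, 3, 20, 3]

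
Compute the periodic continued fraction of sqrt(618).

[24; (1, 6, 8, 6, 1, 48)]

Write x_i = (sqrt(618) + m_i)/d_i with (m_0, d_0) = (0, 1). a_0 = floor(sqrt(618)) = 24, since 24^2 = 576 <= 618 < 625 = 25^2.
Iterate m_{i+1} = d_i*a_i - m_i, d_{i+1} = (618 - m_{i+1}^2)/d_i, a_{i+1} = floor((a_0 + m_{i+1})/d_{i+1}):
  m_1 = 1*24 - 0 = 24, d_1 = (618 - 24^2)/1 = 42/1 = 42, a_1 = floor((24 + 24)/42) = 1.
  m_2 = 42*1 - 24 = 18, d_2 = (618 - 18^2)/42 = 294/42 = 7, a_2 = floor((24 + 18)/7) = 6.
  m_3 = 7*6 - 18 = 24, d_3 = (618 - 24^2)/7 = 42/7 = 6, a_3 = floor((24 + 24)/6) = 8.
  m_4 = 6*8 - 24 = 24, d_4 = (618 - 24^2)/6 = 42/6 = 7, a_4 = floor((24 + 24)/7) = 6.
  m_5 = 7*6 - 24 = 18, d_5 = (618 - 18^2)/7 = 294/7 = 42, a_5 = floor((24 + 18)/42) = 1.
  m_6 = 42*1 - 18 = 24, d_6 = (618 - 24^2)/42 = 42/42 = 1, a_6 = floor((24 + 24)/1) = 48.
  m_7 = 1*48 - 24 = 24, d_7 = (618 - 24^2)/1 = 42/1 = 42: (m_7, d_7) = (m_1, d_1) = (24, 42), so from here the quotients repeat a_1, ..., a_6; the period length is 6.
Hence the expansion of sqrt(618) is a_0 = 24 followed by the repeating block 1, 6, 8, 6, 1, 48 (period 6).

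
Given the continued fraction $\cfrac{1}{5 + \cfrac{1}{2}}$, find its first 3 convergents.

Using the convergent recurrence p_i = a_i*p_{i-1} + p_{i-2}, q_i = a_i*q_{i-1} + q_{i-2} with p_{-2}=0, p_{-1}=1, q_{-2}=1, q_{-1}=0:
  i=0: a_0=0, p_0 = 0*1 + 0 = 0, q_0 = 0*0 + 1 = 1.
  i=1: a_1=5, p_1 = 5*0 + 1 = 1, q_1 = 5*1 + 0 = 5.
  i=2: a_2=2, p_2 = 2*1 + 0 = 2, q_2 = 2*5 + 1 = 11.

0/1, 1/5, 2/11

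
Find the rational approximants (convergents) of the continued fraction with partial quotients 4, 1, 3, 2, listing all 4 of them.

Using the convergent recurrence p_i = a_i*p_{i-1} + p_{i-2}, q_i = a_i*q_{i-1} + q_{i-2} with p_{-2}=0, p_{-1}=1, q_{-2}=1, q_{-1}=0:
  i=0: a_0=4, p_0 = 4*1 + 0 = 4, q_0 = 4*0 + 1 = 1.
  i=1: a_1=1, p_1 = 1*4 + 1 = 5, q_1 = 1*1 + 0 = 1.
  i=2: a_2=3, p_2 = 3*5 + 4 = 19, q_2 = 3*1 + 1 = 4.
  i=3: a_3=2, p_3 = 2*19 + 5 = 43, q_3 = 2*4 + 1 = 9.

4/1, 5/1, 19/4, 43/9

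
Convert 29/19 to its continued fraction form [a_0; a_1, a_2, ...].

[1; 1, 1, 9]

Run the Euclidean algorithm on 29 and 19; the successive quotients are the partial quotients a_0, a_1, ... (each step inverts the fractional part left over by the previous one):
  29 = 1*19 + 10, so a_0 = 1.
  19 = 1*10 + 9, so a_1 = 1.
  10 = 1*9 + 1, so a_2 = 1.
  9 = 9*1 + 0, so a_3 = 9.
The remainder reaches 0 after 4 divisions, so the expansion has 4 partial quotients, read off in order.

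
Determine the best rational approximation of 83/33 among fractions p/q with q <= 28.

Expand x = 83/33 as a continued fraction with the Euclidean algorithm:
  83 = 2*33 + 17, so a_0 = 2.
  33 = 1*17 + 16, so a_1 = 1.
  17 = 1*16 + 1, so a_2 = 1.
  16 = 16*1 + 0, so a_3 = 16.
so x = [2; 1, 1, 16].
Convergents (p_i = a_i*p_{i-1} + p_{i-2}, q_i = a_i*q_{i-1} + q_{i-2} with p_{-2}=0, p_{-1}=1, q_{-2}=1, q_{-1}=0), until the denominator exceeds 28:
  i=0: a_0=2, p_0 = 2*1 + 0 = 2, q_0 = 2*0 + 1 = 1.
  i=1: a_1=1, p_1 = 1*2 + 1 = 3, q_1 = 1*1 + 0 = 1.
  i=2: a_2=1, p_2 = 1*3 + 2 = 5, q_2 = 1*1 + 1 = 2.
  i=3: a_3=16, p_3 = 16*5 + 3 = 83, q_3 = 16*2 + 1 = 33.
q_3 = 33 > 28, so the last convergent with denominator <= 28 is p_2/q_2 = 5/2.
The closest fraction with denominator <= 28 is either p_2/q_2 or the intermediate fraction (k*p_2 + p_1)/(k*q_2 + q_1) with the largest k >= 1 whose denominator stays <= 28; these approach x as k grows, and every other convergent or intermediate fraction in range is farther away.
Largest k: floor((28 - q_1)/q_2) = floor((28 - 1)/2) = 13.
That gives (13*5 + 3)/(13*2 + 1) = 68/27.
Compare the errors: |x - 5/2| = |83*2 - 5*33|/(33*2) = 1/66, and |x - 68/27| = |83*27 - 68*33|/(33*27) = 3/891.
Cross-multiplying, 3*66 = 198 < 891 = 1*891, so 3/891 is smaller: the intermediate fraction 68/27 is closer to x than 5/2.

68/27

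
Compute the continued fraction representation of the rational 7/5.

Run the Euclidean algorithm on 7 and 5; the successive quotients are the partial quotients a_0, a_1, ... (each step inverts the fractional part left over by the previous one):
  7 = 1*5 + 2, so a_0 = 1.
  5 = 2*2 + 1, so a_1 = 2.
  2 = 2*1 + 0, so a_2 = 2.
The remainder reaches 0 after 3 divisions, so the expansion has 3 partial quotients, read off in order.

[1; 2, 2]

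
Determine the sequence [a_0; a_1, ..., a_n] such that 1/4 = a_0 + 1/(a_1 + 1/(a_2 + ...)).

Run the Euclidean algorithm on 1 and 4; the successive quotients are the partial quotients a_0, a_1, ... (each step inverts the fractional part left over by the previous one):
  1 = 0*4 + 1, so a_0 = 0.
  4 = 4*1 + 0, so a_1 = 4.
The remainder reaches 0 after 2 divisions, so the expansion has 2 partial quotients, read off in order.

[0; 4]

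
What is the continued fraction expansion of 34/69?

[0; 2, 34]

Run the Euclidean algorithm on 34 and 69; the successive quotients are the partial quotients a_0, a_1, ... (each step inverts the fractional part left over by the previous one):
  34 = 0*69 + 34, so a_0 = 0.
  69 = 2*34 + 1, so a_1 = 2.
  34 = 34*1 + 0, so a_2 = 34.
The remainder reaches 0 after 3 divisions, so the expansion has 3 partial quotients, read off in order.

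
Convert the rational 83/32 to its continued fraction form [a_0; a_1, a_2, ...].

Run the Euclidean algorithm on 83 and 32; the successive quotients are the partial quotients a_0, a_1, ... (each step inverts the fractional part left over by the previous one):
  83 = 2*32 + 19, so a_0 = 2.
  32 = 1*19 + 13, so a_1 = 1.
  19 = 1*13 + 6, so a_2 = 1.
  13 = 2*6 + 1, so a_3 = 2.
  6 = 6*1 + 0, so a_4 = 6.
The remainder reaches 0 after 5 divisions, so the expansion has 5 partial quotients, read off in order.

[2; 1, 1, 2, 6]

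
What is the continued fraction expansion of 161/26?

[6; 5, 5]

Run the Euclidean algorithm on 161 and 26; the successive quotients are the partial quotients a_0, a_1, ... (each step inverts the fractional part left over by the previous one):
  161 = 6*26 + 5, so a_0 = 6.
  26 = 5*5 + 1, so a_1 = 5.
  5 = 5*1 + 0, so a_2 = 5.
The remainder reaches 0 after 3 divisions, so the expansion has 3 partial quotients, read off in order.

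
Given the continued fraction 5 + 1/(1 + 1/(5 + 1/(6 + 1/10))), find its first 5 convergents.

5/1, 6/1, 35/6, 216/37, 2195/376

Using the convergent recurrence p_i = a_i*p_{i-1} + p_{i-2}, q_i = a_i*q_{i-1} + q_{i-2} with p_{-2}=0, p_{-1}=1, q_{-2}=1, q_{-1}=0:
  i=0: a_0=5, p_0 = 5*1 + 0 = 5, q_0 = 5*0 + 1 = 1.
  i=1: a_1=1, p_1 = 1*5 + 1 = 6, q_1 = 1*1 + 0 = 1.
  i=2: a_2=5, p_2 = 5*6 + 5 = 35, q_2 = 5*1 + 1 = 6.
  i=3: a_3=6, p_3 = 6*35 + 6 = 216, q_3 = 6*6 + 1 = 37.
  i=4: a_4=10, p_4 = 10*216 + 35 = 2195, q_4 = 10*37 + 6 = 376.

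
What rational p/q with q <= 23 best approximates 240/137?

7/4

Expand x = 240/137 as a continued fraction with the Euclidean algorithm:
  240 = 1*137 + 103, so a_0 = 1.
  137 = 1*103 + 34, so a_1 = 1.
  103 = 3*34 + 1, so a_2 = 3.
  34 = 34*1 + 0, so a_3 = 34.
so x = [1; 1, 3, 34].
Convergents (p_i = a_i*p_{i-1} + p_{i-2}, q_i = a_i*q_{i-1} + q_{i-2} with p_{-2}=0, p_{-1}=1, q_{-2}=1, q_{-1}=0), until the denominator exceeds 23:
  i=0: a_0=1, p_0 = 1*1 + 0 = 1, q_0 = 1*0 + 1 = 1.
  i=1: a_1=1, p_1 = 1*1 + 1 = 2, q_1 = 1*1 + 0 = 1.
  i=2: a_2=3, p_2 = 3*2 + 1 = 7, q_2 = 3*1 + 1 = 4.
  i=3: a_3=34, p_3 = 34*7 + 2 = 240, q_3 = 34*4 + 1 = 137.
q_3 = 137 > 23, so the last convergent with denominator <= 23 is p_2/q_2 = 7/4.
The closest fraction with denominator <= 23 is either p_2/q_2 or the intermediate fraction (k*p_2 + p_1)/(k*q_2 + q_1) with the largest k >= 1 whose denominator stays <= 23; these approach x as k grows, and every other convergent or intermediate fraction in range is farther away.
Largest k: floor((23 - q_1)/q_2) = floor((23 - 1)/4) = 5.
That gives (5*7 + 2)/(5*4 + 1) = 37/21.
Compare the errors: |x - 7/4| = |240*4 - 7*137|/(137*4) = 1/548, and |x - 37/21| = |240*21 - 37*137|/(137*21) = 29/2877.
Cross-multiplying, 1*2877 = 2877 < 15892 = 29*548, so 1/548 is smaller: the convergent 7/4 is closer to x than 37/21.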